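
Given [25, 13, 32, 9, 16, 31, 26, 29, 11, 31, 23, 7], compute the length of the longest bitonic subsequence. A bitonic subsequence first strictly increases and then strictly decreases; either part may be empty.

One longest bitonic subsequence is 13, 16, 26, 29, 31, 23, 7 (positions 2,5,7,8,10,11,12): it rises to 31 then falls. Length 7 is optimal.

7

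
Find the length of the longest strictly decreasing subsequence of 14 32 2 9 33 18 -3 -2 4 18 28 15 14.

Let dp[i] be the longest decreasing subsequence ending at position i. Then dp = [1, 1, 2, 2, 1, 2, 3, 3, 3, 2, 2, 3, 4].
The maximum is 4; one witness is 32, 18, 15, 14 at positions 2,6,12,13.

4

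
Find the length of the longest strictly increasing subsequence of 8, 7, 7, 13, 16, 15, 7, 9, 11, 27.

4

Scanning left to right, the best length ending at each element is: 8→1, 7→1, 7→1, 13→2, 16→3, 15→3, 7→1, 9→2, 11→3, 27→4.
So the longest increasing subsequence has length 4, e.g. 8, 13, 16, 27.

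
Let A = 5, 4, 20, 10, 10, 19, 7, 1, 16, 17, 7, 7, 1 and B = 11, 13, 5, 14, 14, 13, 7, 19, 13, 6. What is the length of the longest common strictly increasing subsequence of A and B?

For each value that appears in both, track the longest common increasing run ending there.
The best achievable length is 2; one witness is 5, 7 (A-positions 1,7, B-positions 3,7).

2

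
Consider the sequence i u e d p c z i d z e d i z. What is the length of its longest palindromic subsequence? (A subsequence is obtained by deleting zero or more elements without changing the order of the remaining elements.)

7

One longest palindromic subsequence is zidediz (positions 7,8,9,11,12,13,14); it reads the same forward and backward, and the interval DP gives dp[1][14] = 7.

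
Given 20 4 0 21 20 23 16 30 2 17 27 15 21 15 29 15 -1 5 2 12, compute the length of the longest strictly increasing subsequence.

5

Let dp[i] be the longest increasing subsequence ending at position i. Then dp = [1, 1, 1, 2, 2, 3, 2, 4, 2, 3, 4, 3, 4, 3, 5, 3, 1, 3, 2, 4].
The maximum is 5; one witness is 20, 21, 23, 27, 29 at positions 1,4,6,11,15.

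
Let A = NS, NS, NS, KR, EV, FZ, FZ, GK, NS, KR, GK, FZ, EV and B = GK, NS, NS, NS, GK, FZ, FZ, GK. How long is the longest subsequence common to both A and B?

A longest common subsequence is NS, NS, NS, FZ, FZ, GK (length 6); the LCS DP confirms no longer common subsequence exists.

6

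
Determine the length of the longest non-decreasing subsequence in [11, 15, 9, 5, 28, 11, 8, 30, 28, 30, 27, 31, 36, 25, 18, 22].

7

Let dp[i] be the longest non-decreasing subsequence ending at position i. Then dp = [1, 2, 1, 1, 3, 2, 2, 4, 4, 5, 3, 6, 7, 3, 3, 4].
The maximum is 7; one witness is 11, 15, 28, 30, 30, 31, 36 at positions 1,2,5,8,10,12,13.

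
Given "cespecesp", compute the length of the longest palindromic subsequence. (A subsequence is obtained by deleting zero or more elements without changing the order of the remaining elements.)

5

Using dp[i][j] = 2 + dp[i+1][j−1] if the ends match, else max(dp[i+1][j], dp[i][j−1]):
dp[1][9] = 5. A witness is pecep at positions 4,5,6,7,9.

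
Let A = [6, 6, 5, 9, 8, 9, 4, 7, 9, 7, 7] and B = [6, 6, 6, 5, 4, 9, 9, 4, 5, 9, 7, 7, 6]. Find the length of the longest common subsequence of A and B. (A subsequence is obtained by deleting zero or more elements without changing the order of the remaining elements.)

Backtracking the LCS table gives one alignment: 6 (A1,B2) → 6 (A2,B3) → 5 (A3,B4) → 9 (A4,B6) → 9 (A6,B7) → 4 (A7,B8) → 9 (A9,B10) → 7 (A10,B11) → 7 (A11,B12).
So the longest common subsequence has length 9.

9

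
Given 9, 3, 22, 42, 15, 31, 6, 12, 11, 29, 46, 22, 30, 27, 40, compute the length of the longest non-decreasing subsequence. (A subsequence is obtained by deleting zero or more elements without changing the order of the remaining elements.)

6

Scanning left to right, the best length ending at each element is: 9→1, 3→1, 22→2, 42→3, 15→2, 31→3, 6→2, 12→3, 11→3, 29→4, 46→5, 22→4, 30→5, 27→5, 40→6.
So the longest non-decreasing subsequence has length 6, e.g. 3, 6, 12, 29, 30, 40.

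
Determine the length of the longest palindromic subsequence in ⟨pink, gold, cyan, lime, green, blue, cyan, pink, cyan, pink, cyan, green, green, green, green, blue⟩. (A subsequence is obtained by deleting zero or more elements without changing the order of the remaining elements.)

One longest palindromic subsequence is blue cyan pink cyan pink cyan blue (positions 6,7,8,9,10,11,16); it reads the same forward and backward, and the interval DP gives dp[1][16] = 7.

7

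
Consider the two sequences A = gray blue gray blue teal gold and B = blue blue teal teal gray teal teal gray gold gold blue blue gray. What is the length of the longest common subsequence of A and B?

4

A longest common subsequence is blue, gray, teal, gold (length 4); the LCS DP confirms no longer common subsequence exists.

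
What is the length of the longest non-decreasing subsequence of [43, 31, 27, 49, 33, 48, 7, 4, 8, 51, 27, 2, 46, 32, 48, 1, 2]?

One longest non-decreasing subsequence is 7, 8, 27, 46, 48 (positions 7,9,11,13,15), of length 5; no longer one exists.

5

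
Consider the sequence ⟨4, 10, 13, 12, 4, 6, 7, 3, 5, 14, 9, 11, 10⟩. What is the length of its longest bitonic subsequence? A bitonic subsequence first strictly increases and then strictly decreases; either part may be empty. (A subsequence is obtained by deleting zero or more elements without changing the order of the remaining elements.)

6

Let inc[i] be the LIS ending at i and dec[i] the longest strictly decreasing subsequence starting at i. inc = [1, 2, 3, 3, 1, 2, 3, 1, 2, 4, 4, 5, 5], dec = [2, 3, 4, 3, 2, 2, 2, 1, 1, 3, 1, 2, 1].
max_i inc[i]+dec[i]−1 = 6, with one witness 4, 10, 13, 12, 11, 10.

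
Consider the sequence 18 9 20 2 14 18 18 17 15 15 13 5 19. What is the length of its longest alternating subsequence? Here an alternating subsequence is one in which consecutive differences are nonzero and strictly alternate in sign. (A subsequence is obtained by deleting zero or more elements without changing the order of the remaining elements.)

7

Track the best alternating length ending on an up-step vs a down-step at each position: up/down = 1/1, 1/2, 3/1, 1/4, 5/4, 5/4, 5/4, 5/6, 5/6, 5/6, 5/6, 5/6, 7/4.
The maximum over both is 7; one such subsequence is 18, 9, 20, 2, 18, 17, 19.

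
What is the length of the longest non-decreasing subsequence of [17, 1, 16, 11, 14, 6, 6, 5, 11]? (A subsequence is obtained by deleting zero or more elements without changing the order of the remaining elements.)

Let dp[i] be the longest non-decreasing subsequence ending at position i. Then dp = [1, 1, 2, 2, 3, 2, 3, 2, 4].
The maximum is 4; one witness is 1, 6, 6, 11 at positions 2,6,7,9.

4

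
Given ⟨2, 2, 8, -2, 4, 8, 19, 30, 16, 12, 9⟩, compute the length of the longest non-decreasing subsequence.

Scanning left to right, the best length ending at each element is: 2→1, 2→2, 8→3, -2→1, 4→3, 8→4, 19→5, 30→6, 16→5, 12→5, 9→5.
So the longest non-decreasing subsequence has length 6, e.g. 2, 2, 8, 8, 19, 30.

6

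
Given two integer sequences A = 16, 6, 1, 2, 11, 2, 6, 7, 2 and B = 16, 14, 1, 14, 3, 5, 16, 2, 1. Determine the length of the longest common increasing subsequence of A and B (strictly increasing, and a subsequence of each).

2

A longest common strictly increasing subsequence is 1, 2 (length 2); it appears in order in both A and B, and no longer such subsequence exists.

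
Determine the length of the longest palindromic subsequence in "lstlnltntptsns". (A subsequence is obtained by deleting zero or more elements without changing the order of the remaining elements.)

7

One longest palindromic subsequence is sntptns (positions 2,5,9,10,11,13,14); it reads the same forward and backward, and the interval DP gives dp[1][14] = 7.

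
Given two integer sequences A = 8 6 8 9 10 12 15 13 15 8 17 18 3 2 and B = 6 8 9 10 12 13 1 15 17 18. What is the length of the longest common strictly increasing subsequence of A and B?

A longest common strictly increasing subsequence is 6, 8, 9, 10, 12, 13, 15, 17, 18 (length 9); it appears in order in both A and B, and no longer such subsequence exists.

9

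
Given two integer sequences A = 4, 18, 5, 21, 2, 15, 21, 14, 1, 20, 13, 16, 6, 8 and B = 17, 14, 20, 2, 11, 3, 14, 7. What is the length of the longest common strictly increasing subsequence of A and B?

For each value that appears in both, track the longest common increasing run ending there.
The best achievable length is 2; one witness is 14, 20 (A-positions 8,10, B-positions 2,3).

2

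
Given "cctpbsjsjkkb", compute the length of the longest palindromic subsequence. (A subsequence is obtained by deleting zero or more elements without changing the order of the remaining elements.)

5

One longest palindromic subsequence is bjsjb (positions 5,7,8,9,12); it reads the same forward and backward, and the interval DP gives dp[1][12] = 5.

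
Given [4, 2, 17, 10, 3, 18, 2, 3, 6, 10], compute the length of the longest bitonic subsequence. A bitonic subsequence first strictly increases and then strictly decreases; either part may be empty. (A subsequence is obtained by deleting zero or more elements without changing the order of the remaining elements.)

5

One longest bitonic subsequence is 4, 17, 10, 3, 2 (positions 1,3,4,5,7): it rises to 17 then falls. Length 5 is optimal.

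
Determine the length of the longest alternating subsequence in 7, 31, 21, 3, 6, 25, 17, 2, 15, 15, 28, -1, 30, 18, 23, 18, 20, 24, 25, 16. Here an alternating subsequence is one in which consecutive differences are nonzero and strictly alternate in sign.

13

A longest alternating subsequence is 7, 31, 3, 6, 2, 15, -1, 30, 18, 23, 18, 20, 16 (positions 1,2,4,5,8,9,12,13,14,15,16,17,20); its 12 consecutive differences strictly alternate in sign, and length 13 is optimal.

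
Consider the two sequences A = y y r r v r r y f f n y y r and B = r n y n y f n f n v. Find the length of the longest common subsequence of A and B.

A longest common subsequence is yyffn (length 5); the LCS DP confirms no longer common subsequence exists.

5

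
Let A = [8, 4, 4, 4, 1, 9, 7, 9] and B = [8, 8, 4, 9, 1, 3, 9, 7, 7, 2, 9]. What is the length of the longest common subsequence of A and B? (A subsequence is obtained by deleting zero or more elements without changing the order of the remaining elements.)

6

A longest common subsequence is 8, 4, 1, 9, 7, 9 (length 6); the LCS DP confirms no longer common subsequence exists.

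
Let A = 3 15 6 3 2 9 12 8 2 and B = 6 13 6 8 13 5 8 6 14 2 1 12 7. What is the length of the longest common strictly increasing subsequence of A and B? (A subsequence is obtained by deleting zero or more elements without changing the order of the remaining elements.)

For each value that appears in both, track the longest common increasing run ending there.
The best achievable length is 2; one witness is 6, 8 (A-positions 3,8, B-positions 1,4).

2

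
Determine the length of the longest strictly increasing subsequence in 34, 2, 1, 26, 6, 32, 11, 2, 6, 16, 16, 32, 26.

5

One longest increasing subsequence is 2, 6, 11, 16, 32 (positions 2,5,7,10,12), of length 5; no longer one exists.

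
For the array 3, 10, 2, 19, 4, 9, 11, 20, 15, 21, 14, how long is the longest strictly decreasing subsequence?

One longest decreasing subsequence is 19, 15, 14 (positions 4,9,11), of length 3; no longer one exists.

3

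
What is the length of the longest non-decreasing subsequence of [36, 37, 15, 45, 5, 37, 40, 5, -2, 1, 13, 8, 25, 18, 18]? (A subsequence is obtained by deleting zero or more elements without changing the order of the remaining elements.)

Scanning left to right, the best length ending at each element is: 36→1, 37→2, 15→1, 45→3, 5→1, 37→3, 40→4, 5→2, -2→1, 1→2, 13→3, 8→3, 25→4, 18→4, 18→5.
So the longest non-decreasing subsequence has length 5, e.g. 5, 5, 13, 18, 18.

5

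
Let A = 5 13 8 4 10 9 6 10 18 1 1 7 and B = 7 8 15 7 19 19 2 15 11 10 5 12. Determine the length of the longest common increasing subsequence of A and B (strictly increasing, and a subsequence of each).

For each value that appears in both, track the longest common increasing run ending there.
The best achievable length is 2; one witness is 8, 10 (A-positions 3,5, B-positions 2,10).

2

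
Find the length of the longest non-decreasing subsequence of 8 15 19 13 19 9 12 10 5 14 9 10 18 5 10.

5

Let dp[i] be the longest non-decreasing subsequence ending at position i. Then dp = [1, 2, 3, 2, 4, 2, 3, 3, 1, 4, 3, 4, 5, 2, 5].
The maximum is 5; one witness is 8, 9, 12, 14, 18 at positions 1,6,7,10,13.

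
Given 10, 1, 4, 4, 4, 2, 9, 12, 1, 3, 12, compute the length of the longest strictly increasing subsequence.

Let dp[i] be the longest increasing subsequence ending at position i. Then dp = [1, 1, 2, 2, 2, 2, 3, 4, 1, 3, 4].
The maximum is 4; one witness is 1, 4, 9, 12 at positions 2,3,7,8.

4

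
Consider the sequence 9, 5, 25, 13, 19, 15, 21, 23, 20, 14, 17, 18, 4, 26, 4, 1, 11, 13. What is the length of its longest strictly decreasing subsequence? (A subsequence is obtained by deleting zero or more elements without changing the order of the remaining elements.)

6

Let dp[i] be the longest decreasing subsequence ending at position i. Then dp = [1, 2, 1, 2, 2, 3, 2, 2, 3, 4, 4, 4, 5, 1, 5, 6, 5, 5].
The maximum is 6; one witness is 25, 19, 15, 14, 4, 1 at positions 3,5,6,10,13,16.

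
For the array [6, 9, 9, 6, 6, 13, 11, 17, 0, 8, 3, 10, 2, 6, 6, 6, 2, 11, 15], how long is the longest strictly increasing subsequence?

Let dp[i] be the longest increasing subsequence ending at position i. Then dp = [1, 2, 2, 1, 1, 3, 3, 4, 1, 2, 2, 3, 2, 3, 3, 3, 2, 4, 5].
The maximum is 5; one witness is 6, 9, 10, 11, 15 at positions 1,2,12,18,19.

5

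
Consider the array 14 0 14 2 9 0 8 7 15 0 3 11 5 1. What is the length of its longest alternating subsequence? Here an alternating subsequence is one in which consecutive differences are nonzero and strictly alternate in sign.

12

A longest alternating subsequence is 14, 0, 14, 2, 9, 0, 8, 7, 15, 0, 11, 5 (positions 1,2,3,4,5,6,7,8,9,10,12,13); its 11 consecutive differences strictly alternate in sign, and length 12 is optimal.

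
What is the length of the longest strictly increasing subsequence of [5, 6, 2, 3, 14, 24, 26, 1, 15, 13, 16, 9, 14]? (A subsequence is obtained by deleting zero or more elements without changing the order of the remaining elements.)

Let dp[i] be the longest increasing subsequence ending at position i. Then dp = [1, 2, 1, 2, 3, 4, 5, 1, 4, 3, 5, 3, 4].
The maximum is 5; one witness is 5, 6, 14, 24, 26 at positions 1,2,5,6,7.

5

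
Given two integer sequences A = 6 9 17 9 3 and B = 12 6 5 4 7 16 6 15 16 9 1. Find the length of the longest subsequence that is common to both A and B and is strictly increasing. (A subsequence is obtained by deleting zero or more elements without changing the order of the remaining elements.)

2

A longest common strictly increasing subsequence is 6, 9 (length 2); it appears in order in both A and B, and no longer such subsequence exists.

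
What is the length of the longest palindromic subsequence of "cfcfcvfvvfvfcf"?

12

One longest palindromic subsequence is fcfvfvvfvfcf (positions 2,3,4,6,7,8,9,10,11,12,13,14); it reads the same forward and backward, and the interval DP gives dp[1][14] = 12.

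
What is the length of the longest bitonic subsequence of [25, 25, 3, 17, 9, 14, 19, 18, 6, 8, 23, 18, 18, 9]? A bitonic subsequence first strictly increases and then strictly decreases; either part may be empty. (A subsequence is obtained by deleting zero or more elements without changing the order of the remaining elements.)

7

One longest bitonic subsequence is 3, 9, 14, 19, 23, 18, 9 (positions 3,5,6,7,11,13,14): it rises to 23 then falls. Length 7 is optimal.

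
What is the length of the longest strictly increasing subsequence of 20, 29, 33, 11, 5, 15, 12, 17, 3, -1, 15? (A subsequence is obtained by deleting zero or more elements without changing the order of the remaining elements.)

Let dp[i] be the longest increasing subsequence ending at position i. Then dp = [1, 2, 3, 1, 1, 2, 2, 3, 1, 1, 3].
The maximum is 3; one witness is 20, 29, 33 at positions 1,2,3.

3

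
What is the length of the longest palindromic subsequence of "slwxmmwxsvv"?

One longest palindromic subsequence is sxmmxs (positions 1,4,5,6,8,9); it reads the same forward and backward, and the interval DP gives dp[1][11] = 6.

6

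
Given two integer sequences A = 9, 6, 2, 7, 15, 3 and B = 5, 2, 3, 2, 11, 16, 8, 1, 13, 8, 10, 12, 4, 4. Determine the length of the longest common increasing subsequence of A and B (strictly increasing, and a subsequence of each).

For each value that appears in both, track the longest common increasing run ending there.
The best achievable length is 2; one witness is 2, 3 (A-positions 3,6, B-positions 2,3).

2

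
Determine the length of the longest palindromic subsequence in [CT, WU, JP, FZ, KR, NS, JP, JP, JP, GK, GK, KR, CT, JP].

One longest palindromic subsequence is JP KR JP JP JP KR JP (positions 3,5,7,8,9,12,14); it reads the same forward and backward, and the interval DP gives dp[1][14] = 7.

7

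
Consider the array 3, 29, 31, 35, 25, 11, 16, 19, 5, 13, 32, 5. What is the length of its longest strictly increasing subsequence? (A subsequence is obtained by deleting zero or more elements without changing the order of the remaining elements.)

Let dp[i] be the longest increasing subsequence ending at position i. Then dp = [1, 2, 3, 4, 2, 2, 3, 4, 2, 3, 5, 2].
The maximum is 5; one witness is 3, 11, 16, 19, 32 at positions 1,6,7,8,11.

5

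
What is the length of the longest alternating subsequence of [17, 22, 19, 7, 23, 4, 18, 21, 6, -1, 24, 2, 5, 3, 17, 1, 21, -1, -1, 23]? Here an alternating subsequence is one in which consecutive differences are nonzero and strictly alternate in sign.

Track the best alternating length ending on an up-step vs a down-step at each position: up/down = 1/1, 2/1, 2/3, 1/3, 4/1, 1/5, 6/5, 6/5, 6/7, 1/7, 8/1, 8/9, 10/9, 10/11, 12/9, 8/13, 14/9, 1/15, 1/15, 16/9.
The maximum over both is 16; one such subsequence is 17, 22, 19, 23, 4, 18, 6, 24, 2, 5, 3, 17, 1, 21, -1, 23.

16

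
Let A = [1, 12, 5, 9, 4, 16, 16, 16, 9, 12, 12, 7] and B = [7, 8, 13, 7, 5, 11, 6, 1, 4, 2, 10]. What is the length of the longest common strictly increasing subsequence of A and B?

2

A longest common strictly increasing subsequence is 1, 4 (length 2); it appears in order in both A and B, and no longer such subsequence exists.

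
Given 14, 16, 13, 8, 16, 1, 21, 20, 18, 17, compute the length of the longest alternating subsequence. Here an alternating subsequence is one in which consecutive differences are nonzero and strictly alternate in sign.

Track the best alternating length ending on an up-step vs a down-step at each position: up/down = 1/1, 2/1, 1/3, 1/3, 4/1, 1/5, 6/1, 6/7, 6/7, 6/7.
The maximum over both is 7; one such subsequence is 14, 16, 13, 16, 1, 21, 20.

7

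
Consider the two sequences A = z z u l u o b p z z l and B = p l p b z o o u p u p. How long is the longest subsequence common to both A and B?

4

Backtracking the LCS table gives one alignment: z (A1,B5) → u (A3,B8) → u (A5,B10) → p (A8,B11).
So the longest common subsequence has length 4.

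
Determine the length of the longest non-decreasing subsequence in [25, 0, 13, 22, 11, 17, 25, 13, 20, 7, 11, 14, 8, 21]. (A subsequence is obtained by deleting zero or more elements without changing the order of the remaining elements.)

One longest non-decreasing subsequence is 0, 13, 17, 20, 21 (positions 2,3,6,9,14), of length 5; no longer one exists.

5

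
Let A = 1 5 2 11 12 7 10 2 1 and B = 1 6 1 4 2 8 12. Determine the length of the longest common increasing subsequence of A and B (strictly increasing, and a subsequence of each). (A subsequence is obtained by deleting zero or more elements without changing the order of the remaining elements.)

For each value that appears in both, track the longest common increasing run ending there.
The best achievable length is 3; one witness is 1, 2, 12 (A-positions 1,3,5, B-positions 1,5,7).

3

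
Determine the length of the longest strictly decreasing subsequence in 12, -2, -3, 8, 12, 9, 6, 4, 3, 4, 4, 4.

5

One longest decreasing subsequence is 12, 8, 6, 4, 3 (positions 1,4,7,8,9), of length 5; no longer one exists.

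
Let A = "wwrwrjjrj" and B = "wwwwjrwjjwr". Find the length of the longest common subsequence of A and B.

Backtracking the LCS table gives one alignment: w (A1,B3) → w (A2,B4) → r (A3,B6) → w (A4,B7) → j (A6,B8) → j (A7,B9) → r (A8,B11).
So the longest common subsequence has length 7.

7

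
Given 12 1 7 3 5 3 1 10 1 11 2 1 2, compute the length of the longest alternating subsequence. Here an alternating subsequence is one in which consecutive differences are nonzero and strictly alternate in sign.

Track the best alternating length ending on an up-step vs a down-step at each position: up/down = 1/1, 1/2, 3/2, 3/4, 5/4, 3/6, 1/6, 7/2, 1/8, 9/2, 9/10, 1/10, 11/10.
The maximum over both is 11; one such subsequence is 12, 1, 7, 3, 5, 3, 10, 1, 11, 1, 2.

11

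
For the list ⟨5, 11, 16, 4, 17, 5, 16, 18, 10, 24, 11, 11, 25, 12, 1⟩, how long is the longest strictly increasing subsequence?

One longest increasing subsequence is 5, 11, 16, 17, 18, 24, 25 (positions 1,2,3,5,8,10,13), of length 7; no longer one exists.

7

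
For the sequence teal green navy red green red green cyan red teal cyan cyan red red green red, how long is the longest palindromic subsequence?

One longest palindromic subsequence is red green red red cyan cyan red red green red (positions 4,5,6,9,11,12,13,14,15,16); it reads the same forward and backward, and the interval DP gives dp[1][16] = 10.

10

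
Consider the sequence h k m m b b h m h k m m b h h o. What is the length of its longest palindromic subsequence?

9

One longest palindromic subsequence is hmmhmhmmh (positions 1,3,4,7,8,9,11,12,15); it reads the same forward and backward, and the interval DP gives dp[1][16] = 9.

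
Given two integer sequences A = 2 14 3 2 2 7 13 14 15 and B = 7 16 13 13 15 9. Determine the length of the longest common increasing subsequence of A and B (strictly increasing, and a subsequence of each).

3

For each value that appears in both, track the longest common increasing run ending there.
The best achievable length is 3; one witness is 7, 13, 15 (A-positions 6,7,9, B-positions 1,3,5).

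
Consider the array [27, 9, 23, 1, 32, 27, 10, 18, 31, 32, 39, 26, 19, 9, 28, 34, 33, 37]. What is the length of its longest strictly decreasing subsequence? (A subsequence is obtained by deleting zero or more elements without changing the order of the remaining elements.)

5

One longest decreasing subsequence is 32, 27, 26, 19, 9 (positions 5,6,12,13,14), of length 5; no longer one exists.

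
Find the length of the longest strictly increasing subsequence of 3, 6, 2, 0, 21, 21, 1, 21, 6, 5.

Let dp[i] be the longest increasing subsequence ending at position i. Then dp = [1, 2, 1, 1, 3, 3, 2, 3, 3, 3].
The maximum is 3; one witness is 3, 6, 21 at positions 1,2,5.

3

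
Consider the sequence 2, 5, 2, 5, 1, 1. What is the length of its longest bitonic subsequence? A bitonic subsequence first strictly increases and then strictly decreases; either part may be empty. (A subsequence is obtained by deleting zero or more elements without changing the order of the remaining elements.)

4

Let inc[i] be the LIS ending at i and dec[i] the longest strictly decreasing subsequence starting at i. inc = [1, 2, 1, 2, 1, 1], dec = [2, 3, 2, 2, 1, 1].
max_i inc[i]+dec[i]−1 = 4, with one witness 2, 5, 2, 1.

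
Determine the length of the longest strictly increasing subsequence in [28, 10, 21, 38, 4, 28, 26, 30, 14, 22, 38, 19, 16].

5

Let dp[i] be the longest increasing subsequence ending at position i. Then dp = [1, 1, 2, 3, 1, 3, 3, 4, 2, 3, 5, 3, 3].
The maximum is 5; one witness is 10, 21, 28, 30, 38 at positions 2,3,6,8,11.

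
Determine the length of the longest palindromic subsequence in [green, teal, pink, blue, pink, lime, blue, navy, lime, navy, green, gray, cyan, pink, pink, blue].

7

One longest palindromic subsequence is blue pink navy lime navy pink blue (positions 4,5,8,9,10,15,16); it reads the same forward and backward, and the interval DP gives dp[1][16] = 7.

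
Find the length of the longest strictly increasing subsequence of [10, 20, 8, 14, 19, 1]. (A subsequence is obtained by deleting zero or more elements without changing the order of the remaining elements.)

3

One longest increasing subsequence is 10, 14, 19 (positions 1,4,5), of length 3; no longer one exists.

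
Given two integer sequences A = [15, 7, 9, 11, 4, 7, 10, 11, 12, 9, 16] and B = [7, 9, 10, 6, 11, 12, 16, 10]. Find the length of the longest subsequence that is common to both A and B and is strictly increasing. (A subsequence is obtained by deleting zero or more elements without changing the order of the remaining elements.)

6

For each value that appears in both, track the longest common increasing run ending there.
The best achievable length is 6; one witness is 7, 9, 10, 11, 12, 16 (A-positions 2,3,7,8,9,11, B-positions 1,2,3,5,6,7).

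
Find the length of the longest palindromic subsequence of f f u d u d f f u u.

7

Using dp[i][j] = 2 + dp[i+1][j−1] if the ends match, else max(dp[i+1][j], dp[i][j−1]):
dp[1][10] = 7. A witness is ffdudff at positions 1,2,4,5,6,7,8.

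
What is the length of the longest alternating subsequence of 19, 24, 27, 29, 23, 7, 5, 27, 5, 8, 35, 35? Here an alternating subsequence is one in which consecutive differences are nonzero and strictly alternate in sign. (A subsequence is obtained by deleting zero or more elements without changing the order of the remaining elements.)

Track the best alternating length ending on an up-step vs a down-step at each position: up/down = 1/1, 2/1, 2/1, 2/1, 2/3, 1/3, 1/3, 4/3, 1/5, 6/5, 6/1, 6/1.
The maximum over both is 6; one such subsequence is 19, 24, 23, 27, 5, 8.

6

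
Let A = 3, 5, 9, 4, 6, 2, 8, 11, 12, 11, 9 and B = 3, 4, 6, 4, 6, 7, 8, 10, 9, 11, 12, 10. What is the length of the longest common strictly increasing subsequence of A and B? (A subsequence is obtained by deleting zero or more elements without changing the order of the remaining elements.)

For each value that appears in both, track the longest common increasing run ending there.
The best achievable length is 6; one witness is 3, 4, 6, 8, 11, 12 (A-positions 1,4,5,7,8,9, B-positions 1,2,3,7,10,11).

6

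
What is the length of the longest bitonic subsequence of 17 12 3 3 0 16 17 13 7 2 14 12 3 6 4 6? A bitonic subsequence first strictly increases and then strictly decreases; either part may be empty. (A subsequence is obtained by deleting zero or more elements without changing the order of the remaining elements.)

Let inc[i] be the LIS ending at i and dec[i] the longest strictly decreasing subsequence starting at i. inc = [1, 1, 1, 1, 1, 2, 3, 2, 2, 2, 3, 3, 3, 4, 4, 5], dec = [6, 4, 2, 2, 1, 5, 5, 4, 3, 1, 4, 3, 1, 2, 1, 1].
max_i inc[i]+dec[i]−1 = 7, with one witness 12, 16, 17, 14, 12, 6, 4.

7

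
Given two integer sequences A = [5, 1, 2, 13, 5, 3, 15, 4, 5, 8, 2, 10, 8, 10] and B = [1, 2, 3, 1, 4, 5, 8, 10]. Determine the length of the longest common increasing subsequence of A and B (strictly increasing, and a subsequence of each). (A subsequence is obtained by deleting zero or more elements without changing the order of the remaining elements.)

7

For each value that appears in both, track the longest common increasing run ending there.
The best achievable length is 7; one witness is 1, 2, 3, 4, 5, 8, 10 (A-positions 2,3,6,8,9,10,12, B-positions 1,2,3,5,6,7,8).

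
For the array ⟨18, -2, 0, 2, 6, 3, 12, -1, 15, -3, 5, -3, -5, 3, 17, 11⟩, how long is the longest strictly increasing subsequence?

7

Let dp[i] be the longest increasing subsequence ending at position i. Then dp = [1, 1, 2, 3, 4, 4, 5, 2, 6, 1, 5, 1, 1, 4, 7, 6].
The maximum is 7; one witness is -2, 0, 2, 6, 12, 15, 17 at positions 2,3,4,5,7,9,15.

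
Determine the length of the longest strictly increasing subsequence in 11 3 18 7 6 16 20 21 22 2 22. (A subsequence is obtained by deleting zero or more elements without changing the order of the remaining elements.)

6

Let dp[i] be the longest increasing subsequence ending at position i. Then dp = [1, 1, 2, 2, 2, 3, 4, 5, 6, 1, 6].
The maximum is 6; one witness is 3, 7, 16, 20, 21, 22 at positions 2,4,6,7,8,9.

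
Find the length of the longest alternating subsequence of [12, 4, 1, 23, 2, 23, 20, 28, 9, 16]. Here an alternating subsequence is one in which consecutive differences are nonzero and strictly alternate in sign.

9

Track the best alternating length ending on an up-step vs a down-step at each position: up/down = 1/1, 1/2, 1/2, 3/1, 3/4, 5/1, 5/6, 7/1, 5/8, 9/8.
The maximum over both is 9; one such subsequence is 12, 4, 23, 2, 23, 20, 28, 9, 16.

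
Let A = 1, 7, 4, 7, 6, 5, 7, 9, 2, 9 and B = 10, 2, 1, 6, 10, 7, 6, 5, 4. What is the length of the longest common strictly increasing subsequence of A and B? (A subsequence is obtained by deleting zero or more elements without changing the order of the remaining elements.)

A longest common strictly increasing subsequence is 1, 6, 7 (length 3); it appears in order in both A and B, and no longer such subsequence exists.

3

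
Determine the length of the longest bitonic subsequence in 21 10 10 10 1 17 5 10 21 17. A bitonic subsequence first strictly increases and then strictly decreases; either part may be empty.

5

Let inc[i] be the LIS ending at i and dec[i] the longest strictly decreasing subsequence starting at i. inc = [1, 1, 1, 1, 1, 2, 2, 3, 4, 4], dec = [3, 2, 2, 2, 1, 2, 1, 1, 2, 1].
max_i inc[i]+dec[i]−1 = 5, with one witness 1, 5, 10, 21, 17.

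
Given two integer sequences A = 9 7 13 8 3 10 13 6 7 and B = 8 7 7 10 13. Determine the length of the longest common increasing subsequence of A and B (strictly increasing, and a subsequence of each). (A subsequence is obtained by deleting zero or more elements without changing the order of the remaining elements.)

3

For each value that appears in both, track the longest common increasing run ending there.
The best achievable length is 3; one witness is 8, 10, 13 (A-positions 4,6,7, B-positions 1,4,5).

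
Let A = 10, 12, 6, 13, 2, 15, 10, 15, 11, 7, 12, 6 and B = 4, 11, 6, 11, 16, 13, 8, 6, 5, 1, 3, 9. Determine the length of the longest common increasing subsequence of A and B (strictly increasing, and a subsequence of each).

2

For each value that appears in both, track the longest common increasing run ending there.
The best achievable length is 2; one witness is 6, 11 (A-positions 3,9, B-positions 3,4).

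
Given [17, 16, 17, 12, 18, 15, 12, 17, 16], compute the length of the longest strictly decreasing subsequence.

Let dp[i] be the longest decreasing subsequence ending at position i. Then dp = [1, 2, 1, 3, 1, 3, 4, 2, 3].
The maximum is 4; one witness is 17, 16, 15, 12 at positions 1,2,6,7.

4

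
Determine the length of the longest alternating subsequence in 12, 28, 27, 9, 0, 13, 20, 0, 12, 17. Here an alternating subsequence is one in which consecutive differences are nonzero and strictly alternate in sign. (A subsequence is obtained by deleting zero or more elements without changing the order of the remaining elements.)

6

Track the best alternating length ending on an up-step vs a down-step at each position: up/down = 1/1, 2/1, 2/3, 1/3, 1/3, 4/3, 4/3, 1/5, 6/5, 6/5.
The maximum over both is 6; one such subsequence is 12, 28, 9, 13, 0, 12.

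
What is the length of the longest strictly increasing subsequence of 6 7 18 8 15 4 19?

5

One longest increasing subsequence is 6, 7, 8, 15, 19 (positions 1,2,4,5,7), of length 5; no longer one exists.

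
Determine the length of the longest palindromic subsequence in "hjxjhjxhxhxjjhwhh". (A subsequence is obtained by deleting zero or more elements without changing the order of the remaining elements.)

11

Using dp[i][j] = 2 + dp[i+1][j−1] if the ends match, else max(dp[i+1][j], dp[i][j−1]):
dp[1][17] = 11. A witness is hhjxhxhxjhh at positions 1,5,6,7,8,9,10,11,13,16,17.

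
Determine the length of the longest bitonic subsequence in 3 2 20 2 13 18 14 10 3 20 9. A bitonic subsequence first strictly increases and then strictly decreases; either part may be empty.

Let inc[i] be the LIS ending at i and dec[i] the longest strictly decreasing subsequence starting at i. inc = [1, 1, 2, 1, 2, 3, 3, 2, 2, 4, 3], dec = [2, 1, 5, 1, 3, 4, 3, 2, 1, 2, 1].
max_i inc[i]+dec[i]−1 = 6, with one witness 3, 20, 18, 14, 10, 9.

6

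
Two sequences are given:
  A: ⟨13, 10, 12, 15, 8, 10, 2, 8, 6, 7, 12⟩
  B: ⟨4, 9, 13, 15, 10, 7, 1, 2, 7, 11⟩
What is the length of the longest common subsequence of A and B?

5

Backtracking the LCS table gives one alignment: 13 (A1,B3) → 15 (A4,B4) → 10 (A6,B5) → 2 (A7,B8) → 7 (A10,B9).
So the longest common subsequence has length 5.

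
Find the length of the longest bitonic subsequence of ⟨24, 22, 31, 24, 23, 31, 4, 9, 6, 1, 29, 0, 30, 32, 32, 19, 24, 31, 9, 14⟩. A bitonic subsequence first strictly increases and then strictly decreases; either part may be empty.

One longest bitonic subsequence is 24, 31, 24, 23, 9, 6, 1, 0 (positions 1,3,4,5,8,9,10,12): it rises to 31 then falls. Length 8 is optimal.

8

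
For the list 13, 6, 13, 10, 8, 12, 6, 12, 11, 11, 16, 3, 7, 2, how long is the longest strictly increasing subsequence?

Let dp[i] be the longest increasing subsequence ending at position i. Then dp = [1, 1, 2, 2, 2, 3, 1, 3, 3, 3, 4, 1, 2, 1].
The maximum is 4; one witness is 6, 10, 12, 16 at positions 2,4,6,11.

4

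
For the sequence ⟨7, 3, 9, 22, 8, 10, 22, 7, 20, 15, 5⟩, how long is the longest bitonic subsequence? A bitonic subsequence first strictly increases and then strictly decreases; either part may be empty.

One longest bitonic subsequence is 7, 9, 10, 22, 20, 15, 5 (positions 1,3,6,7,9,10,11): it rises to 22 then falls. Length 7 is optimal.

7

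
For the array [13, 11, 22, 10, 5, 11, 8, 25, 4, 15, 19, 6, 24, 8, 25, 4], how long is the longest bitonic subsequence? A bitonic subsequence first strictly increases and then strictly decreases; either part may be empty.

One longest bitonic subsequence is 10, 11, 15, 19, 24, 8, 4 (positions 4,6,10,11,13,14,16): it rises to 24 then falls. Length 7 is optimal.

7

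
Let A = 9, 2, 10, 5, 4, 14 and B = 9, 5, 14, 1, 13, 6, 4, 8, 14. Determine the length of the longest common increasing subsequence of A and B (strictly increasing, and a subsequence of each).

A longest common strictly increasing subsequence is 9, 14 (length 2); it appears in order in both A and B, and no longer such subsequence exists.

2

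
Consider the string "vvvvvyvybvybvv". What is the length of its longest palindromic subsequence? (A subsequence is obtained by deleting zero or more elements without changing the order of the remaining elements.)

One longest palindromic subsequence is vvyvbvyvv (positions 1,2,6,7,9,10,11,13,14); it reads the same forward and backward, and the interval DP gives dp[1][14] = 9.

9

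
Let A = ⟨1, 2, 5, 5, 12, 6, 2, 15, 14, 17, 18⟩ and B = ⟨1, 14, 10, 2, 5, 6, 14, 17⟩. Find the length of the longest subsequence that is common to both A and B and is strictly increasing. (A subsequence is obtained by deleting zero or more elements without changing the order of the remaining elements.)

For each value that appears in both, track the longest common increasing run ending there.
The best achievable length is 6; one witness is 1, 2, 5, 6, 14, 17 (A-positions 1,2,3,6,9,10, B-positions 1,4,5,6,7,8).

6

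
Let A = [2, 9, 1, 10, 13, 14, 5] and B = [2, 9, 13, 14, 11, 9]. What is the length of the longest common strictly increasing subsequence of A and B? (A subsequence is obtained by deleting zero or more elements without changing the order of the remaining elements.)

A longest common strictly increasing subsequence is 2, 9, 13, 14 (length 4); it appears in order in both A and B, and no longer such subsequence exists.

4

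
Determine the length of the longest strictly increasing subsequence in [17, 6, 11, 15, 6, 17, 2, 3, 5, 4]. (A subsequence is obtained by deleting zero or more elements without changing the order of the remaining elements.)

Let dp[i] be the longest increasing subsequence ending at position i. Then dp = [1, 1, 2, 3, 1, 4, 1, 2, 3, 3].
The maximum is 4; one witness is 6, 11, 15, 17 at positions 2,3,4,6.

4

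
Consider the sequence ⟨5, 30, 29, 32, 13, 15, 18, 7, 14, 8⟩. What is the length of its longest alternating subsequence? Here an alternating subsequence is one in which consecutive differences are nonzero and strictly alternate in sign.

9

Track the best alternating length ending on an up-step vs a down-step at each position: up/down = 1/1, 2/1, 2/3, 4/1, 2/5, 6/5, 6/5, 2/7, 8/7, 8/9.
The maximum over both is 9; one such subsequence is 5, 30, 29, 32, 13, 15, 7, 14, 8.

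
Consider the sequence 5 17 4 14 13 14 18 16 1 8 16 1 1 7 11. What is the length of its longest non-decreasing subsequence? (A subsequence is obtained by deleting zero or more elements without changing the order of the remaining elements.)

One longest non-decreasing subsequence is 5, 14, 14, 16, 16 (positions 1,4,6,8,11), of length 5; no longer one exists.

5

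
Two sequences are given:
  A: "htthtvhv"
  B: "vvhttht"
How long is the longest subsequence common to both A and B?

Backtracking the LCS table gives one alignment: h (A1,B3) → t (A2,B4) → t (A3,B5) → h (A4,B6) → t (A5,B7).
So the longest common subsequence has length 5.

5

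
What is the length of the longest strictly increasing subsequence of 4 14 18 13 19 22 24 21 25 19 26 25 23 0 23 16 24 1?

One longest increasing subsequence is 4, 14, 18, 19, 22, 24, 25, 26 (positions 1,2,3,5,6,7,9,11), of length 8; no longer one exists.

8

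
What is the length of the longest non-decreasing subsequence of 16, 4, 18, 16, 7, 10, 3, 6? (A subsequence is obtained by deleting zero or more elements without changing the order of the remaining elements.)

3

Let dp[i] be the longest non-decreasing subsequence ending at position i. Then dp = [1, 1, 2, 2, 2, 3, 1, 2].
The maximum is 3; one witness is 4, 7, 10 at positions 2,5,6.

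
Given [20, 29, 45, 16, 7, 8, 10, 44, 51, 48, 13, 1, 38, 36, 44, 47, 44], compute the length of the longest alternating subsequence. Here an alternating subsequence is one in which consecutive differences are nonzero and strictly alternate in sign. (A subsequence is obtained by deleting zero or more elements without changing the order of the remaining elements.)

9

A longest alternating subsequence is 20, 29, 16, 44, 13, 38, 36, 47, 44 (positions 1,2,4,8,11,13,14,16,17); its 8 consecutive differences strictly alternate in sign, and length 9 is optimal.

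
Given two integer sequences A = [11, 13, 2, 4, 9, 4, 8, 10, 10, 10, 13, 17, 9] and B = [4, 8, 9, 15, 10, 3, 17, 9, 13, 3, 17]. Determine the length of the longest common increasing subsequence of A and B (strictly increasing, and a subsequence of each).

5

For each value that appears in both, track the longest common increasing run ending there.
The best achievable length is 5; one witness is 4, 8, 10, 13, 17 (A-positions 4,7,8,11,12, B-positions 1,2,5,9,11).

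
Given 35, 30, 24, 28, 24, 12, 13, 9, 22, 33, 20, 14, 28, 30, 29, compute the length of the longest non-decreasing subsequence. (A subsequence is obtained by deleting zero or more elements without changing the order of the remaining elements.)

One longest non-decreasing subsequence is 12, 13, 22, 28, 30 (positions 6,7,9,13,14), of length 5; no longer one exists.

5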